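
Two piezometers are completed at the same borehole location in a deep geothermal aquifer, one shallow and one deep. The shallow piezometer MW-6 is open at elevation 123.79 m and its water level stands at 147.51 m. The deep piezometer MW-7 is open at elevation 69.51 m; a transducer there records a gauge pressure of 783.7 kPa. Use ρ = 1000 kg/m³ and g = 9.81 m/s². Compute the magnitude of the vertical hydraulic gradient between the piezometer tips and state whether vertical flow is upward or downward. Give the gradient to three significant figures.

Total head at MW-6: h = 147.51 m (water level in the standpipe).
Pressure head at MW-7: ψ = P/(ρg) = 783.7×1000 / (1000 × 9.81) = 79.89 m.
Total head at MW-7: h = z + ψ = 69.51 + 79.89 = 149.40 m.
Δh = h(MW-6) − h(MW-7) = 147.51 − 149.40 = -1.89 m.
Vertical separation Δz = 123.79 − 69.51 = 54.28 m.
|i_v| = |Δh| / Δz = 1.89 / 54.28 = 0.0348.
Head is higher in the deep piezometer, so vertical flow is upward (discharge condition).

|i_v| ≈ 0.0348; vertical flow is upward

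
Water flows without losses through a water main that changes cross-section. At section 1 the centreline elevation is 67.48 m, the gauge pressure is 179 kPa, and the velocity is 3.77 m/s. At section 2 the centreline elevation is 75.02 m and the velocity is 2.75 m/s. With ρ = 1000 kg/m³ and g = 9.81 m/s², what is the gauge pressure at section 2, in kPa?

Pressure head at 1: ψ₁ = P₁/(ρg) = 179×1000 / (1000 × 9.81) = 18.25 m.
Velocity heads: v₁²/2g = 3.77²/19.62 = 0.724 m; v₂²/2g = 2.75²/19.62 = 0.385 m.
Total head H = z₁ + ψ₁ + v₁²/2g = 67.48 + 18.25 + 0.724 = 86.45 m.
ψ₂ = H − z₂ − v₂²/2g = 86.45 − 75.02 − 0.385 = 11.05 m.
P₂ = ρgψ₂ = 1000 × 9.81 × 11.05 ≈ 108 kPa.

P₂ ≈ 108 kPa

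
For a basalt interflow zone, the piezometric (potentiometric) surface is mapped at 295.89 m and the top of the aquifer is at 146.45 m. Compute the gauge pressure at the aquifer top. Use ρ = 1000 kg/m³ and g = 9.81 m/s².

P ≈ 1470 kPa

Pressure head at the aquifer top: ψ = h − z = 295.89 − 146.45 = 149.44 m.
P = ρgψ = 1000 × 9.81 × 149.44 = 1466006 Pa ≈ 1470 kPa.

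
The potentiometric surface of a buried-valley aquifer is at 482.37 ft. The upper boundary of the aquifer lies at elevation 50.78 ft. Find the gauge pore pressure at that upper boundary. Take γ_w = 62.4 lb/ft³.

P ≈ 187 psi

Pressure head at the aquifer top: ψ = h − z = 482.37 − 50.78 = 431.59 ft.
P = γψ/144 = 62.4 × 431.59 / 144 = 187 psi.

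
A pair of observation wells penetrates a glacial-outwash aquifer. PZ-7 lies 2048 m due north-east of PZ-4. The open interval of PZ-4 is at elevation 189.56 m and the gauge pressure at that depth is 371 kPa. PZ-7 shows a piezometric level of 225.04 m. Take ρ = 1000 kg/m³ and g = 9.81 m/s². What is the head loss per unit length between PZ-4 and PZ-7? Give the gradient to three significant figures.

Pressure head at PZ-4: ψ = P/(ρg) = 371×1000 / (1000 × 9.81) = 37.82 m.
Total head at PZ-4: h = z + ψ = 189.56 + 37.82 = 227.38 m.
Total head at PZ-7: h = 225.04 m (water level in the piezometer is the total head).
Head difference: h(PZ-4) − h(PZ-7) = 227.38 − 225.04 = 2.34 m.
Hydraulic gradient: i = |Δh| / L = 2.34 / 2048 = 0.00114.

i ≈ 0.00114 m/m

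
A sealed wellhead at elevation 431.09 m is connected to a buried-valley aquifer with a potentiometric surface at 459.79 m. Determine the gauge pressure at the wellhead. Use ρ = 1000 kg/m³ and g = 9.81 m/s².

P ≈ 282 kPa

Head above the cap: Δh = 459.79 − 431.09 = 28.70 m.
P = ρgΔh = 1000 × 9.81 × 28.70 = 281547 Pa ≈ 282 kPa.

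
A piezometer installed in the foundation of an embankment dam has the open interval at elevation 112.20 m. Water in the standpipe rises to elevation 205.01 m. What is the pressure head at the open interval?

ψ ≈ 92.81 m

Total head h = 205.01 m (the water-surface elevation in the piezometer).
Pressure head ψ = h − z = 205.01 − 112.20 = 92.81 m.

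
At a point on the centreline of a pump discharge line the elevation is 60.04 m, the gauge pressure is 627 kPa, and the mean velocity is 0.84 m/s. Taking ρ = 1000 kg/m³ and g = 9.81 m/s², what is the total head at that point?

h ≈ 123.99 m

Pressure head ψ = P/(ρg) = 627×1000 / (1000 × 9.81) = 63.91 m.
Velocity head = v²/(2g) = 0.84² / (2 × 9.81) = 0.036 m.
h = z + ψ + v²/(2g) = 60.04 + 63.91 + 0.036 = 123.99 m.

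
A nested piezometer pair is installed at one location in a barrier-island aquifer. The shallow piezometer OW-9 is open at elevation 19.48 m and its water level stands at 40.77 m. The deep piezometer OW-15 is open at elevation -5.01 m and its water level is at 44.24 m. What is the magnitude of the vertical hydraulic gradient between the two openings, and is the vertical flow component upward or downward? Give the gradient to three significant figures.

|i_v| ≈ 0.142; vertical flow is upward

Total head at OW-9: h = 40.77 m (water level in the standpipe).
Total head at OW-15: h = 44.24 m.
Δh = h(OW-9) − h(OW-15) = 40.77 − 44.24 = -3.47 m.
Vertical separation Δz = 19.48 − (-5.01) = 24.49 m.
|i_v| = |Δh| / Δz = 3.47 / 24.49 = 0.142.
Head is higher in the deep piezometer, so vertical flow is upward (discharge condition).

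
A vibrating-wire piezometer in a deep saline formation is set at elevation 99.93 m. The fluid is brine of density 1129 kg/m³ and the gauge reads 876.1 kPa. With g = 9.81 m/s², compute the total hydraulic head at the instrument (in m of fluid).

ψ = P/(ρg) = 876.1×1000 / (1129 × 9.81) = 79.10 m.
h = z + ψ = 99.93 + 79.10 = 179.03 m.

h ≈ 179.03 m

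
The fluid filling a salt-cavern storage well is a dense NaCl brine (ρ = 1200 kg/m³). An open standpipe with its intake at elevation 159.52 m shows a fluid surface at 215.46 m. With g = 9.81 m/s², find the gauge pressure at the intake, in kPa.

Pressure head ψ = h − z = 215.46 − 159.52 = 55.94 m.
P = ρgψ = 1200 × 9.81 × 55.94 = 658526 Pa ≈ 659 kPa.

P ≈ 659 kPa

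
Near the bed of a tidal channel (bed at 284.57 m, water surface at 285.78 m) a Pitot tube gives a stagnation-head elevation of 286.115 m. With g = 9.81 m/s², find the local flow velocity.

v ≈ 2.56 m/s

Near the bed, under hydrostatic conditions, the piezometric head (z + ψ) equals the free-surface elevation, 285.78 m.
Velocity head = total − piezometric = 286.115 − 285.78 = 0.335 m.
v = √(2g·h_v) = √(2 × 9.81 × 0.335) = 2.56 m/s.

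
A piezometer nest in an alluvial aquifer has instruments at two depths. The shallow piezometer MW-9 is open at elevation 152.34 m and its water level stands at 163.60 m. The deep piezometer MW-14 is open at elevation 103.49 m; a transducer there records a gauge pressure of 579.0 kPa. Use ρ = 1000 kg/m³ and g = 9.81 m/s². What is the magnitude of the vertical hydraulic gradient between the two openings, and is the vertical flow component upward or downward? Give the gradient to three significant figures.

Total head at MW-9: h = 163.60 m (water level in the standpipe).
Pressure head at MW-14: ψ = P/(ρg) = 579.0×1000 / (1000 × 9.81) = 59.02 m.
Total head at MW-14: h = z + ψ = 103.49 + 59.02 = 162.51 m.
Δh = h(MW-9) − h(MW-14) = 163.60 − 162.51 = 1.09 m.
Vertical separation Δz = 152.34 − 103.49 = 48.85 m.
|i_v| = |Δh| / Δz = 1.09 / 48.85 = 0.0223.
Head is higher in the shallow piezometer, so vertical flow is downward (recharge condition).

|i_v| ≈ 0.0223; vertical flow is downward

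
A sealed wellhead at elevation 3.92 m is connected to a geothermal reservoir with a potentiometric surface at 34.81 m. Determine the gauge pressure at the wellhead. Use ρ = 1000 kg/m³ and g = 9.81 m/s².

P ≈ 303 kPa

Head above the cap: Δh = 34.81 − 3.92 = 30.89 m.
P = ρgΔh = 1000 × 9.81 × 30.89 = 303031 Pa ≈ 303 kPa.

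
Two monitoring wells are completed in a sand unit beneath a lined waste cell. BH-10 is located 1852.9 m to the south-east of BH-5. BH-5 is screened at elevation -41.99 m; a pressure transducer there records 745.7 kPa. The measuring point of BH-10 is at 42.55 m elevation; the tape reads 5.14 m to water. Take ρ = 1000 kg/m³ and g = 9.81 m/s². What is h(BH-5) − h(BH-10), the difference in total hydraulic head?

Δh ≈ -3.39 m

Pressure head at BH-5: ψ = P/(ρg) = 745.7×1000 / (1000 × 9.81) = 76.01 m.
Total head at BH-5: h = z + ψ = -41.99 + 76.01 = 34.02 m.
Total head at BH-10: h = 42.55 − 5.14 = 37.41 m.
Head difference: h(BH-5) − h(BH-10) = 34.02 − 37.41 = -3.39 m.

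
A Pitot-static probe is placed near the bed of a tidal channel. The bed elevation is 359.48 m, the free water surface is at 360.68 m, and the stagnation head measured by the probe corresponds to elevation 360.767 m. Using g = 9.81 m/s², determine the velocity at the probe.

v ≈ 1.31 m/s

Near the bed, under hydrostatic conditions, the piezometric head (z + ψ) equals the free-surface elevation, 360.68 m.
Velocity head = total − piezometric = 360.767 − 360.68 = 0.087 m.
v = √(2g·h_v) = √(2 × 9.81 × 0.087) = 1.31 m/s.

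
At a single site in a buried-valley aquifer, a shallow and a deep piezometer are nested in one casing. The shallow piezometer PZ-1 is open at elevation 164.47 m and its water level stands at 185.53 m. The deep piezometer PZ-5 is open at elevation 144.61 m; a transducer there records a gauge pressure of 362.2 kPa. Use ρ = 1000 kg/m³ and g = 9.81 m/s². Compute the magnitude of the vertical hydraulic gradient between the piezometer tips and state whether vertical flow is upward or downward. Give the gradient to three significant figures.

|i_v| ≈ 0.201; vertical flow is downward

Total head at PZ-1: h = 185.53 m (water level in the standpipe).
Pressure head at PZ-5: ψ = P/(ρg) = 362.2×1000 / (1000 × 9.81) = 36.92 m.
Total head at PZ-5: h = z + ψ = 144.61 + 36.92 = 181.53 m.
Δh = h(PZ-1) − h(PZ-5) = 185.53 − 181.53 = 4.00 m.
Vertical separation Δz = 164.47 − 144.61 = 19.86 m.
|i_v| = |Δh| / Δz = 4.00 / 19.86 = 0.201.
Head is higher in the shallow piezometer, so vertical flow is downward (recharge condition).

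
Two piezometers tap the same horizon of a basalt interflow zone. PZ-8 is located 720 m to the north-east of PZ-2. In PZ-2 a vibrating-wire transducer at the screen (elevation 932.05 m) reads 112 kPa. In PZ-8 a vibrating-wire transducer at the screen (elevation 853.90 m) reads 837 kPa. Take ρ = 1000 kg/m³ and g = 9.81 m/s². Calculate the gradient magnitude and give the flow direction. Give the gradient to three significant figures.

Pressure head at PZ-2: ψ = P/(ρg) = 112×1000 / (1000 × 9.81) = 11.42 m.
Total head at PZ-2: h = z + ψ = 932.05 + 11.42 = 943.47 m.
Pressure head at PZ-8: ψ = P/(ρg) = 837×1000 / (1000 × 9.81) = 85.32 m.
Total head at PZ-8: h = z + ψ = 853.90 + 85.32 = 939.22 m.
Head difference: h(PZ-2) − h(PZ-8) = 943.47 − 939.22 = 4.25 m.
Hydraulic gradient: i = |Δh| / L = 4.25 / 720 = 0.00590.
Flow is from higher to lower head: from PZ-2 toward PZ-8, i.e. toward the north-east.

i ≈ 0.00590; groundwater flows toward the north-east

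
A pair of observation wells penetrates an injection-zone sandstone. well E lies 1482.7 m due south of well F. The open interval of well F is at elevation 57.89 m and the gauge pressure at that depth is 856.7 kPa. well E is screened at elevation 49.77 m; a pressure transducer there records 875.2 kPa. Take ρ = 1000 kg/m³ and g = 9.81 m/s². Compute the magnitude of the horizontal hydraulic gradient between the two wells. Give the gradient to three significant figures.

Pressure head at well F: ψ = P/(ρg) = 856.7×1000 / (1000 × 9.81) = 87.33 m.
Total head at well F: h = z + ψ = 57.89 + 87.33 = 145.22 m.
Pressure head at well E: ψ = P/(ρg) = 875.2×1000 / (1000 × 9.81) = 89.22 m.
Total head at well E: h = z + ψ = 49.77 + 89.22 = 138.99 m.
Head difference: h(well F) − h(well E) = 145.22 − 138.99 = 6.23 m.
Hydraulic gradient: i = |Δh| / L = 6.23 / 1482.7 = 0.00420.

i ≈ 0.00420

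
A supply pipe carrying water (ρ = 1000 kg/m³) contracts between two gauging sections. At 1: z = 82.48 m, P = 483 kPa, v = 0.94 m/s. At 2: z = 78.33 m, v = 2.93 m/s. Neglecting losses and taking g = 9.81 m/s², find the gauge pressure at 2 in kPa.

P₂ ≈ 520 kPa

Pressure head at 1: ψ₁ = P₁/(ρg) = 483×1000 / (1000 × 9.81) = 49.24 m.
Velocity heads: v₁²/2g = 0.94²/19.62 = 0.045 m; v₂²/2g = 2.93²/19.62 = 0.438 m.
Total head H = z₁ + ψ₁ + v₁²/2g = 82.48 + 49.24 + 0.045 = 131.76 m.
ψ₂ = H − z₂ − v₂²/2g = 131.76 − 78.33 − 0.438 = 52.99 m.
P₂ = ρgψ₂ = 1000 × 9.81 × 52.99 ≈ 520 kPa.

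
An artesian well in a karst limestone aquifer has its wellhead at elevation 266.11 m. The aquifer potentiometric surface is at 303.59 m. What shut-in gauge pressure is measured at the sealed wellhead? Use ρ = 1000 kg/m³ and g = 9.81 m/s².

Head above the cap: Δh = 303.59 − 266.11 = 37.48 m.
P = ρgΔh = 1000 × 9.81 × 37.48 = 367679 Pa ≈ 368 kPa.

P ≈ 368 kPa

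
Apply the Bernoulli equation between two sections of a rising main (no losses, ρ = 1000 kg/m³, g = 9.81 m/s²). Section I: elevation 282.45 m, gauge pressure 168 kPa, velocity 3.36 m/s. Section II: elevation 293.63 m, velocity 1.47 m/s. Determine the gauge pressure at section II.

Pressure head at I: ψ₁ = P₁/(ρg) = 168×1000 / (1000 × 9.81) = 17.13 m.
Velocity heads: v₁²/2g = 3.36²/19.62 = 0.575 m; v₂²/2g = 1.47²/19.62 = 0.110 m.
Total head H = z₁ + ψ₁ + v₁²/2g = 282.45 + 17.13 + 0.575 = 300.15 m.
ψ₂ = H − z₂ − v₂²/2g = 300.15 − 293.63 − 0.110 = 6.41 m.
P₂ = ρgψ₂ = 1000 × 9.81 × 6.41 ≈ 62.9 kPa.

P₂ ≈ 62.9 kPa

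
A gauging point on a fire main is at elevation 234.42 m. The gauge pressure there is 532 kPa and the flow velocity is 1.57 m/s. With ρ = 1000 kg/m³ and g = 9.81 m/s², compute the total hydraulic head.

Pressure head ψ = P/(ρg) = 532×1000 / (1000 × 9.81) = 54.23 m.
Velocity head = v²/(2g) = 1.57² / (2 × 9.81) = 0.126 m.
h = z + ψ + v²/(2g) = 234.42 + 54.23 + 0.126 = 288.78 m.

h ≈ 288.78 m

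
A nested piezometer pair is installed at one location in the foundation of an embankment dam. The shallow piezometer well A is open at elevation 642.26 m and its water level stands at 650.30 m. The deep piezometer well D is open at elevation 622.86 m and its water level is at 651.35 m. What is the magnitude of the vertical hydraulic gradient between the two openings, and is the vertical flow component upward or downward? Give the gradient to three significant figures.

Total head at well A: h = 650.30 m (water level in the standpipe).
Total head at well D: h = 651.35 m.
Δh = h(well A) − h(well D) = 650.30 − 651.35 = -1.05 m.
Vertical separation Δz = 642.26 − 622.86 = 19.40 m.
|i_v| = |Δh| / Δz = 1.05 / 19.40 = 0.0541.
Head is higher in the deep piezometer, so vertical flow is upward (discharge condition).

|i_v| ≈ 0.0541; vertical flow is upward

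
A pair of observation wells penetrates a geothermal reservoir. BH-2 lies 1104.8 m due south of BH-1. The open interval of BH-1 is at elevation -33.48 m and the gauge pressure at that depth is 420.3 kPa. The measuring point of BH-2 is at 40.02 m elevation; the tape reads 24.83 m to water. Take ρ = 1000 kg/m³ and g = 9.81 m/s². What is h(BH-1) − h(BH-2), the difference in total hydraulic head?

Δh ≈ -5.83 m

Pressure head at BH-1: ψ = P/(ρg) = 420.3×1000 / (1000 × 9.81) = 42.84 m.
Total head at BH-1: h = z + ψ = -33.48 + 42.84 = 9.36 m.
Total head at BH-2: h = 40.02 − 24.83 = 15.19 m.
Head difference: h(BH-1) − h(BH-2) = 9.36 − 15.19 = -5.83 m.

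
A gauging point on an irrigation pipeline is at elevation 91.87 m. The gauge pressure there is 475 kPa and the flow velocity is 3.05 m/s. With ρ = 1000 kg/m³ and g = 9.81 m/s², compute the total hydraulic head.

h ≈ 140.76 m

Pressure head ψ = P/(ρg) = 475×1000 / (1000 × 9.81) = 48.42 m.
Velocity head = v²/(2g) = 3.05² / (2 × 9.81) = 0.474 m.
h = z + ψ + v²/(2g) = 91.87 + 48.42 + 0.474 = 140.76 m.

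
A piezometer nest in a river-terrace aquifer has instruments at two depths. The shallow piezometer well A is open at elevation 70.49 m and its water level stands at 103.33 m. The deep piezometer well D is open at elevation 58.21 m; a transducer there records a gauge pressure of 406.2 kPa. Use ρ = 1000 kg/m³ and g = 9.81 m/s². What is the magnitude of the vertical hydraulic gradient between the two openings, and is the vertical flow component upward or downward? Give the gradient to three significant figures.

|i_v| ≈ 0.302; vertical flow is downward

Total head at well A: h = 103.33 m (water level in the standpipe).
Pressure head at well D: ψ = P/(ρg) = 406.2×1000 / (1000 × 9.81) = 41.41 m.
Total head at well D: h = z + ψ = 58.21 + 41.41 = 99.62 m.
Δh = h(well A) − h(well D) = 103.33 − 99.62 = 3.71 m.
Vertical separation Δz = 70.49 − 58.21 = 12.28 m.
|i_v| = |Δh| / Δz = 3.71 / 12.28 = 0.302.
Head is higher in the shallow piezometer, so vertical flow is downward (recharge condition).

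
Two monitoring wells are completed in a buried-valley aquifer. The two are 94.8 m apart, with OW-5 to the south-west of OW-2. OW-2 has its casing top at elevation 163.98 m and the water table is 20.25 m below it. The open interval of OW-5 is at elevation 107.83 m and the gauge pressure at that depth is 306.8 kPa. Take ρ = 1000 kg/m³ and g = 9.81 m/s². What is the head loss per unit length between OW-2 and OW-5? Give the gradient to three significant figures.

Total head at OW-2: h = 163.98 − 20.25 = 143.73 m.
Pressure head at OW-5: ψ = P/(ρg) = 306.8×1000 / (1000 × 9.81) = 31.27 m.
Total head at OW-5: h = z + ψ = 107.83 + 31.27 = 139.10 m.
Head difference: h(OW-2) − h(OW-5) = 143.73 − 139.10 = 4.63 m.
Hydraulic gradient: i = |Δh| / L = 4.63 / 94.8 = 0.0488.

i ≈ 0.0488 m/m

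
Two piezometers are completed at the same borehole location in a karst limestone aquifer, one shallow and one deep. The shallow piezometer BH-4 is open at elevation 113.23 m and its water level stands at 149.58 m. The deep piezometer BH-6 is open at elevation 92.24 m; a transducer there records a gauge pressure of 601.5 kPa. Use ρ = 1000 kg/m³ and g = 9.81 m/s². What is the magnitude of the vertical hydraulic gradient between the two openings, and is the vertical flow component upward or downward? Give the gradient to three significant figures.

|i_v| ≈ 0.189; vertical flow is upward

Total head at BH-4: h = 149.58 m (water level in the standpipe).
Pressure head at BH-6: ψ = P/(ρg) = 601.5×1000 / (1000 × 9.81) = 61.31 m.
Total head at BH-6: h = z + ψ = 92.24 + 61.31 = 153.55 m.
Δh = h(BH-4) − h(BH-6) = 149.58 − 153.55 = -3.97 m.
Vertical separation Δz = 113.23 − 92.24 = 20.99 m.
|i_v| = |Δh| / Δz = 3.97 / 20.99 = 0.189.
Head is higher in the deep piezometer, so vertical flow is upward (discharge condition).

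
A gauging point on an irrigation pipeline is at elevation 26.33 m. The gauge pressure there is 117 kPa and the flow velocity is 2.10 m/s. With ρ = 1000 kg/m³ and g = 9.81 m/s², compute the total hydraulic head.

h ≈ 38.48 m

Pressure head ψ = P/(ρg) = 117×1000 / (1000 × 9.81) = 11.93 m.
Velocity head = v²/(2g) = 2.10² / (2 × 9.81) = 0.225 m.
h = z + ψ + v²/(2g) = 26.33 + 11.93 + 0.225 = 38.48 m.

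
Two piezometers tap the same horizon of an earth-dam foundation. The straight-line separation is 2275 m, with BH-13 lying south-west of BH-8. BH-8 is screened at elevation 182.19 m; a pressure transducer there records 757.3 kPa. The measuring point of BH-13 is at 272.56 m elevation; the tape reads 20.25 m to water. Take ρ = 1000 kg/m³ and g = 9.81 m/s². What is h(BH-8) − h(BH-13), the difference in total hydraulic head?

Δh ≈ 7.08 m

Pressure head at BH-8: ψ = P/(ρg) = 757.3×1000 / (1000 × 9.81) = 77.20 m.
Total head at BH-8: h = z + ψ = 182.19 + 77.20 = 259.39 m.
Total head at BH-13: h = 272.56 − 20.25 = 252.31 m.
Head difference: h(BH-8) − h(BH-13) = 259.39 − 252.31 = 7.08 m.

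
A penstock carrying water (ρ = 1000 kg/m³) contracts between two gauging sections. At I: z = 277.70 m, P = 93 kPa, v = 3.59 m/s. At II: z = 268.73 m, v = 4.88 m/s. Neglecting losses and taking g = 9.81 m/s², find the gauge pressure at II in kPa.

Pressure head at I: ψ₁ = P₁/(ρg) = 93×1000 / (1000 × 9.81) = 9.48 m.
Velocity heads: v₁²/2g = 3.59²/19.62 = 0.657 m; v₂²/2g = 4.88²/19.62 = 1.214 m.
Total head H = z₁ + ψ₁ + v₁²/2g = 277.70 + 9.48 + 0.657 = 287.84 m.
ψ₂ = H − z₂ − v₂²/2g = 287.84 − 268.73 − 1.214 = 17.90 m.
P₂ = ρgψ₂ = 1000 × 9.81 × 17.90 ≈ 176 kPa.

P₂ ≈ 176 kPa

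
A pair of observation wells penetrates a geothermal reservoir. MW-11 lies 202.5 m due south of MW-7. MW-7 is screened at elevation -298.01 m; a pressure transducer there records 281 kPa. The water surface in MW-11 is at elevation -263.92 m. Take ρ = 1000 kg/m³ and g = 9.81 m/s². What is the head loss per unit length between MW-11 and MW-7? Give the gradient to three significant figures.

Pressure head at MW-7: ψ = P/(ρg) = 281×1000 / (1000 × 9.81) = 28.64 m.
Total head at MW-7: h = z + ψ = -298.01 + 28.64 = -269.37 m.
Total head at MW-11: h = -263.92 m (water level in the piezometer is the total head).
Head difference: h(MW-7) − h(MW-11) = -269.37 − (-263.92) = -5.45 m.
Hydraulic gradient: i = |Δh| / L = 5.45 / 202.5 = 0.0269.

i ≈ 0.0269 m/m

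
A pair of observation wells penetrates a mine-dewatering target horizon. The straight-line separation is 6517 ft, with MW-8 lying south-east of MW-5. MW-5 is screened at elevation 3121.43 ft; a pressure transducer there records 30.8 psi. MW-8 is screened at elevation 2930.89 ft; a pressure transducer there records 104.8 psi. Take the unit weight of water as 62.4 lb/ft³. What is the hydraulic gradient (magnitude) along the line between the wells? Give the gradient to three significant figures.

Pressure head at MW-5: ψ = 144·P/γ = 144 × 30.8 / 62.4 = 71.08 ft.
Total head at MW-5: h = z + ψ = 3121.43 + 71.08 = 3192.51 ft.
Pressure head at MW-8: ψ = 144·P/γ = 144 × 104.8 / 62.4 = 241.85 ft.
Total head at MW-8: h = z + ψ = 2930.89 + 241.85 = 3172.74 ft.
Head difference: h(MW-5) − h(MW-8) = 3192.51 − 3172.74 = 19.77 ft.
Hydraulic gradient: i = |Δh| / L = 19.77 / 6517 = 0.00303.

i ≈ 0.00303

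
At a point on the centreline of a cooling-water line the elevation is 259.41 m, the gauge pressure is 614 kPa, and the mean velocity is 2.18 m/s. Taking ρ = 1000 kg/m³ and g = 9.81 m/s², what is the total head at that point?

Pressure head ψ = P/(ρg) = 614×1000 / (1000 × 9.81) = 62.59 m.
Velocity head = v²/(2g) = 2.18² / (2 × 9.81) = 0.242 m.
h = z + ψ + v²/(2g) = 259.41 + 62.59 + 0.242 = 322.24 m.

h ≈ 322.24 m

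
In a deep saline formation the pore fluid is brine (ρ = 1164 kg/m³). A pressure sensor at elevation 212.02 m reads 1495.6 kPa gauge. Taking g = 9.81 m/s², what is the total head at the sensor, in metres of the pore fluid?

ψ = P/(ρg) = 1495.6×1000 / (1164 × 9.81) = 130.98 m.
h = z + ψ = 212.02 + 130.98 = 343.00 m.

h ≈ 343.00 m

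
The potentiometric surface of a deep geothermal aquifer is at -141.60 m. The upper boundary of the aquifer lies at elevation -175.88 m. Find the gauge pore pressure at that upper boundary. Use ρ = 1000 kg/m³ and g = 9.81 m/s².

Pressure head at the aquifer top: ψ = h − z = -141.60 − (-175.88) = 34.28 m.
P = ρgψ = 1000 × 9.81 × 34.28 = 336287 Pa ≈ 336 kPa.

P ≈ 336 kPa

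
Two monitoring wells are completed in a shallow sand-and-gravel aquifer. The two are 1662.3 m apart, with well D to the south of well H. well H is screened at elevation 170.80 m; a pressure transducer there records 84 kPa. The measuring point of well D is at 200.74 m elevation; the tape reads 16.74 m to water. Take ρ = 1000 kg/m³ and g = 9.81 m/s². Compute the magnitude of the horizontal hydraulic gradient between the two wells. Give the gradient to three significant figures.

i ≈ 0.00279

Pressure head at well H: ψ = P/(ρg) = 84×1000 / (1000 × 9.81) = 8.56 m.
Total head at well H: h = z + ψ = 170.80 + 8.56 = 179.36 m.
Total head at well D: h = 200.74 − 16.74 = 184.00 m.
Head difference: h(well H) − h(well D) = 179.36 − 184.00 = -4.64 m.
Hydraulic gradient: i = |Δh| / L = 4.64 / 1662.3 = 0.00279.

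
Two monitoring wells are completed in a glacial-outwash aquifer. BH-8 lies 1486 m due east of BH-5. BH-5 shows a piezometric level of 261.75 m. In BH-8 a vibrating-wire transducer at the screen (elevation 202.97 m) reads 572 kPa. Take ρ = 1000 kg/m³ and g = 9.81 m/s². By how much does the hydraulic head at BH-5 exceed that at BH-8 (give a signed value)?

Δh ≈ 0.47 m

Total head at BH-5: h = 261.75 m (water level in the piezometer is the total head).
Pressure head at BH-8: ψ = P/(ρg) = 572×1000 / (1000 × 9.81) = 58.31 m.
Total head at BH-8: h = z + ψ = 202.97 + 58.31 = 261.28 m.
Head difference: h(BH-5) − h(BH-8) = 261.75 − 261.28 = 0.47 m.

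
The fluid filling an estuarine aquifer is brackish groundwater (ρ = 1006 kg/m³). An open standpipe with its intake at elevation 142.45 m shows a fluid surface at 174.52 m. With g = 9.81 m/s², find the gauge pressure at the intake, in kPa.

Pressure head ψ = h − z = 174.52 − 142.45 = 32.07 m.
P = ρgψ = 1006 × 9.81 × 32.07 = 316494 Pa ≈ 316 kPa.

P ≈ 316 kPa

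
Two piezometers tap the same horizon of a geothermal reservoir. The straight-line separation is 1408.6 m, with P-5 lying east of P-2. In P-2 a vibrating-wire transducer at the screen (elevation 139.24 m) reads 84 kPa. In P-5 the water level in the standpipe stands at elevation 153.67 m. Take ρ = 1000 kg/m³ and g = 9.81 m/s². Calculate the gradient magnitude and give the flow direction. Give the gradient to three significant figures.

i ≈ 0.00417; groundwater flows toward the west

Pressure head at P-2: ψ = P/(ρg) = 84×1000 / (1000 × 9.81) = 8.56 m.
Total head at P-2: h = z + ψ = 139.24 + 8.56 = 147.80 m.
Total head at P-5: h = 153.67 m (water level in the piezometer is the total head).
Head difference: h(P-2) − h(P-5) = 147.80 − 153.67 = -5.87 m.
Hydraulic gradient: i = |Δh| / L = 5.87 / 1408.6 = 0.00417.
Flow is from higher to lower head: from P-5 toward P-2, i.e. toward the west.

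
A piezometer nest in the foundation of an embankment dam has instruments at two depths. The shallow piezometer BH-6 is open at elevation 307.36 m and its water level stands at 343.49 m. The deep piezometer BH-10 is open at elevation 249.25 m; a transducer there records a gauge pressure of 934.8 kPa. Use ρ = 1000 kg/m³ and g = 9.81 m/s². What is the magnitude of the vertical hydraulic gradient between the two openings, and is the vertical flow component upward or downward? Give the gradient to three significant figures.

|i_v| ≈ 0.0181; vertical flow is upward

Total head at BH-6: h = 343.49 m (water level in the standpipe).
Pressure head at BH-10: ψ = P/(ρg) = 934.8×1000 / (1000 × 9.81) = 95.29 m.
Total head at BH-10: h = z + ψ = 249.25 + 95.29 = 344.54 m.
Δh = h(BH-6) − h(BH-10) = 343.49 − 344.54 = -1.05 m.
Vertical separation Δz = 307.36 − 249.25 = 58.11 m.
|i_v| = |Δh| / Δz = 1.05 / 58.11 = 0.0181.
Head is higher in the deep piezometer, so vertical flow is upward (discharge condition).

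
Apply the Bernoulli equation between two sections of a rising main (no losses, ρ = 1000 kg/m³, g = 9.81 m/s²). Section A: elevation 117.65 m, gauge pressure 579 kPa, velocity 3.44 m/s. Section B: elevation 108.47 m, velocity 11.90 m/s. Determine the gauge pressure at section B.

P₂ ≈ 604 kPa

Pressure head at A: ψ₁ = P₁/(ρg) = 579×1000 / (1000 × 9.81) = 59.02 m.
Velocity heads: v₁²/2g = 3.44²/19.62 = 0.603 m; v₂²/2g = 11.90²/19.62 = 7.218 m.
Total head H = z₁ + ψ₁ + v₁²/2g = 117.65 + 59.02 + 0.603 = 177.27 m.
ψ₂ = H − z₂ − v₂²/2g = 177.27 − 108.47 − 7.218 = 61.58 m.
P₂ = ρgψ₂ = 1000 × 9.81 × 61.58 ≈ 604 kPa.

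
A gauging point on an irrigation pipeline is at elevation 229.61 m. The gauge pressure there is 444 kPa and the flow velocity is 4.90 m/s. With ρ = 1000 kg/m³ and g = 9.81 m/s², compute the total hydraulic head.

h ≈ 276.09 m

Pressure head ψ = P/(ρg) = 444×1000 / (1000 × 9.81) = 45.26 m.
Velocity head = v²/(2g) = 4.90² / (2 × 9.81) = 1.224 m.
h = z + ψ + v²/(2g) = 229.61 + 45.26 + 1.224 = 276.09 m.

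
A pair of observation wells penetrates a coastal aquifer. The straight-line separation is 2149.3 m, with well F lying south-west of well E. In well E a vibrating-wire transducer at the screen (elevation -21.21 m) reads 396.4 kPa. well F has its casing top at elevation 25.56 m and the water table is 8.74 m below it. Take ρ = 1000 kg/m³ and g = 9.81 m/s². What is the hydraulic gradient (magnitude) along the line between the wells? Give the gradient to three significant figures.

Pressure head at well E: ψ = P/(ρg) = 396.4×1000 / (1000 × 9.81) = 40.41 m.
Total head at well E: h = z + ψ = -21.21 + 40.41 = 19.20 m.
Total head at well F: h = 25.56 − 8.74 = 16.82 m.
Head difference: h(well E) − h(well F) = 19.20 − 16.82 = 2.38 m.
Hydraulic gradient: i = |Δh| / L = 2.38 / 2149.3 = 0.00111.

i ≈ 0.00111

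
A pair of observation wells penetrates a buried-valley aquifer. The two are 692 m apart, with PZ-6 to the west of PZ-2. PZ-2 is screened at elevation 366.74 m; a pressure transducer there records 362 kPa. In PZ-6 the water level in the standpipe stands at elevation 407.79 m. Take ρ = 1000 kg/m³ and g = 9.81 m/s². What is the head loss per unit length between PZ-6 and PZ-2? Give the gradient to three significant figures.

i ≈ 0.00600 m/m

Pressure head at PZ-2: ψ = P/(ρg) = 362×1000 / (1000 × 9.81) = 36.90 m.
Total head at PZ-2: h = z + ψ = 366.74 + 36.90 = 403.64 m.
Total head at PZ-6: h = 407.79 m (water level in the piezometer is the total head).
Head difference: h(PZ-2) − h(PZ-6) = 403.64 − 407.79 = -4.15 m.
Hydraulic gradient: i = |Δh| / L = 4.15 / 692 = 0.00600.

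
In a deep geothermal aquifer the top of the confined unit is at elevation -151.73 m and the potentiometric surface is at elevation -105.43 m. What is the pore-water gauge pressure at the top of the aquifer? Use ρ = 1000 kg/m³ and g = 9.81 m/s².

P ≈ 454 kPa

Pressure head at the aquifer top: ψ = h − z = -105.43 − (-151.73) = 46.30 m.
P = ρgψ = 1000 × 9.81 × 46.30 = 454203 Pa ≈ 454 kPa.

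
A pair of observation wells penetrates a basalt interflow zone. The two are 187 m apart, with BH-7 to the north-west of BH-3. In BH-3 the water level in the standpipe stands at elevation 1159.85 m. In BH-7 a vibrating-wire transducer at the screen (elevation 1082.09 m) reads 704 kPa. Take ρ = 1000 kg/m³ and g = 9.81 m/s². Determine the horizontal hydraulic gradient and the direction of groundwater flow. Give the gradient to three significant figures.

Total head at BH-3: h = 1159.85 m (water level in the piezometer is the total head).
Pressure head at BH-7: ψ = P/(ρg) = 704×1000 / (1000 × 9.81) = 71.76 m.
Total head at BH-7: h = z + ψ = 1082.09 + 71.76 = 1153.85 m.
Head difference: h(BH-3) − h(BH-7) = 1159.85 − 1153.85 = 6.00 m.
Hydraulic gradient: i = |Δh| / L = 6.00 / 187 = 0.0321.
Flow is from higher to lower head: from BH-3 toward BH-7, i.e. toward the north-west.

i ≈ 0.0321; groundwater flows toward the north-west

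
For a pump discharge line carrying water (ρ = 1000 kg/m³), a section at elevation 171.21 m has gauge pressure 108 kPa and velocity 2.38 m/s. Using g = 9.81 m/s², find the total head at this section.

h ≈ 182.51 m

Pressure head ψ = P/(ρg) = 108×1000 / (1000 × 9.81) = 11.01 m.
Velocity head = v²/(2g) = 2.38² / (2 × 9.81) = 0.289 m.
h = z + ψ + v²/(2g) = 171.21 + 11.01 + 0.289 = 182.51 m.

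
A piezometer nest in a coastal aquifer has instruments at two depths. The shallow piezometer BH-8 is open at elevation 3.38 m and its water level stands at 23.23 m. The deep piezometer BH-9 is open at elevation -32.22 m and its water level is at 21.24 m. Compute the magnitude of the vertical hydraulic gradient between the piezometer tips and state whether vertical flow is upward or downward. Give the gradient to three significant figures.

Total head at BH-8: h = 23.23 m (water level in the standpipe).
Total head at BH-9: h = 21.24 m.
Δh = h(BH-8) − h(BH-9) = 23.23 − 21.24 = 1.99 m.
Vertical separation Δz = 3.38 − (-32.22) = 35.60 m.
|i_v| = |Δh| / Δz = 1.99 / 35.60 = 0.0559.
Head is higher in the shallow piezometer, so vertical flow is downward (recharge condition).

|i_v| ≈ 0.0559; vertical flow is downward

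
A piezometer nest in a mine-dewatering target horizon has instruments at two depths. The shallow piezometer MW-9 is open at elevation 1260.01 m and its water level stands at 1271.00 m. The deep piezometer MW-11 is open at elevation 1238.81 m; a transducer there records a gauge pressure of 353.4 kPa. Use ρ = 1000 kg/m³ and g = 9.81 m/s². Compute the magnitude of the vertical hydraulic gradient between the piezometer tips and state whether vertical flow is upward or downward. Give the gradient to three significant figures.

Total head at MW-9: h = 1271.00 m (water level in the standpipe).
Pressure head at MW-11: ψ = P/(ρg) = 353.4×1000 / (1000 × 9.81) = 36.02 m.
Total head at MW-11: h = z + ψ = 1238.81 + 36.02 = 1274.83 m.
Δh = h(MW-9) − h(MW-11) = 1271.00 − 1274.83 = -3.83 m.
Vertical separation Δz = 1260.01 − 1238.81 = 21.20 m.
|i_v| = |Δh| / Δz = 3.83 / 21.20 = 0.181.
Head is higher in the deep piezometer, so vertical flow is upward (discharge condition).

|i_v| ≈ 0.181; vertical flow is upward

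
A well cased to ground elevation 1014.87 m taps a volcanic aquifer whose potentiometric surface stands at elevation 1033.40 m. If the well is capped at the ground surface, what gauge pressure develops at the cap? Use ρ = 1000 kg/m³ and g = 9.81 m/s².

Head above the cap: Δh = 1033.40 − 1014.87 = 18.53 m.
P = ρgΔh = 1000 × 9.81 × 18.53 = 181779 Pa ≈ 182 kPa.

P ≈ 182 kPa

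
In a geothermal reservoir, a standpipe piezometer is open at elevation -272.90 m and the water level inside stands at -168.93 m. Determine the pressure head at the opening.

Total head h = -168.93 m (the water-surface elevation in the piezometer).
Pressure head ψ = h − z = -168.93 − (-272.90) = 103.97 m.

ψ ≈ 103.97 m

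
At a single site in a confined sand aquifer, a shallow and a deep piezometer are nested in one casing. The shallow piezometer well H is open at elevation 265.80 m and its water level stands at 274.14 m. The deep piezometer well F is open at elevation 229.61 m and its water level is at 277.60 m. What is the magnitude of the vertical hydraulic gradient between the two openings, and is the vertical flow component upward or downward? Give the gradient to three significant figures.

Total head at well H: h = 274.14 m (water level in the standpipe).
Total head at well F: h = 277.60 m.
Δh = h(well H) − h(well F) = 274.14 − 277.60 = -3.46 m.
Vertical separation Δz = 265.80 − 229.61 = 36.19 m.
|i_v| = |Δh| / Δz = 3.46 / 36.19 = 0.0956.
Head is higher in the deep piezometer, so vertical flow is upward (discharge condition).

|i_v| ≈ 0.0956; vertical flow is upward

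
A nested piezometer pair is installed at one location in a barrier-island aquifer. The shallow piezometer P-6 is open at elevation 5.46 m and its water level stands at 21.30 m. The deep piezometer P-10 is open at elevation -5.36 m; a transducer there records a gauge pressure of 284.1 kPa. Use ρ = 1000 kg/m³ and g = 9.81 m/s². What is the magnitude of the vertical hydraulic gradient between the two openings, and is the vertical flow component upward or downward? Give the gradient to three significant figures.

|i_v| ≈ 0.213; vertical flow is upward

Total head at P-6: h = 21.30 m (water level in the standpipe).
Pressure head at P-10: ψ = P/(ρg) = 284.1×1000 / (1000 × 9.81) = 28.96 m.
Total head at P-10: h = z + ψ = -5.36 + 28.96 = 23.60 m.
Δh = h(P-6) − h(P-10) = 21.30 − 23.60 = -2.30 m.
Vertical separation Δz = 5.46 − (-5.36) = 10.82 m.
|i_v| = |Δh| / Δz = 2.30 / 10.82 = 0.213.
Head is higher in the deep piezometer, so vertical flow is upward (discharge condition).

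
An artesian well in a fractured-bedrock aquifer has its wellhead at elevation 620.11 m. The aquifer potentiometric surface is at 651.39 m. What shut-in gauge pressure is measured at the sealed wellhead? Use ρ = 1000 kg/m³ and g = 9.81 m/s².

P ≈ 307 kPa

Head above the cap: Δh = 651.39 − 620.11 = 31.28 m.
P = ρgΔh = 1000 × 9.81 × 31.28 = 306857 Pa ≈ 307 kPa.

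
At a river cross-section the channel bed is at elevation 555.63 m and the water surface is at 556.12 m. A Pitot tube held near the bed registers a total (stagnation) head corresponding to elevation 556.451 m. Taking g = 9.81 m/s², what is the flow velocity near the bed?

v ≈ 2.55 m/s

Near the bed, under hydrostatic conditions, the piezometric head (z + ψ) equals the free-surface elevation, 556.12 m.
Velocity head = total − piezometric = 556.451 − 556.12 = 0.331 m.
v = √(2g·h_v) = √(2 × 9.81 × 0.331) = 2.55 m/s.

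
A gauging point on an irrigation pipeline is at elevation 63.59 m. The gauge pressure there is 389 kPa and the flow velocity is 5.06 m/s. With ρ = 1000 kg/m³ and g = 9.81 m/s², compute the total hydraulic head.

h ≈ 104.55 m

Pressure head ψ = P/(ρg) = 389×1000 / (1000 × 9.81) = 39.65 m.
Velocity head = v²/(2g) = 5.06² / (2 × 9.81) = 1.305 m.
h = z + ψ + v²/(2g) = 63.59 + 39.65 + 1.305 = 104.55 m.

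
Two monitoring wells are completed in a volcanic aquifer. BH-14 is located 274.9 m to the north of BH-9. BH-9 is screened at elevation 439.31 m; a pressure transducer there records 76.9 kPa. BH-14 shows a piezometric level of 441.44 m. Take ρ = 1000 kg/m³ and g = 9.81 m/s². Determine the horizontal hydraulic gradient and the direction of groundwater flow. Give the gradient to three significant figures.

i ≈ 0.0208; groundwater flows toward the north

Pressure head at BH-9: ψ = P/(ρg) = 76.9×1000 / (1000 × 9.81) = 7.84 m.
Total head at BH-9: h = z + ψ = 439.31 + 7.84 = 447.15 m.
Total head at BH-14: h = 441.44 m (water level in the piezometer is the total head).
Head difference: h(BH-9) − h(BH-14) = 447.15 − 441.44 = 5.71 m.
Hydraulic gradient: i = |Δh| / L = 5.71 / 274.9 = 0.0208.
Flow is from higher to lower head: from BH-9 toward BH-14, i.e. toward the north.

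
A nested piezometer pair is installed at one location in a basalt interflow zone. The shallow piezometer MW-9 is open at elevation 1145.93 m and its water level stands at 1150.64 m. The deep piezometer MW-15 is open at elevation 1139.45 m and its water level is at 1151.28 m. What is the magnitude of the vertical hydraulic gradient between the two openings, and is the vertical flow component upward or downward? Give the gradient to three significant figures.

|i_v| ≈ 0.0988; vertical flow is upward

Total head at MW-9: h = 1150.64 m (water level in the standpipe).
Total head at MW-15: h = 1151.28 m.
Δh = h(MW-9) − h(MW-15) = 1150.64 − 1151.28 = -0.64 m.
Vertical separation Δz = 1145.93 − 1139.45 = 6.48 m.
|i_v| = |Δh| / Δz = 0.64 / 6.48 = 0.0988.
Head is higher in the deep piezometer, so vertical flow is upward (discharge condition).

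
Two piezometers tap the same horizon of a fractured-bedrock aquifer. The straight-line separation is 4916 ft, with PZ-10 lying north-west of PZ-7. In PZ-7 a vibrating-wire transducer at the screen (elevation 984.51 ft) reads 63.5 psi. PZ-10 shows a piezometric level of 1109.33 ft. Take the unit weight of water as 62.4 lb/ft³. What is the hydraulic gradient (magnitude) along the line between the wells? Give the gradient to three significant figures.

Pressure head at PZ-7: ψ = 144·P/γ = 144 × 63.5 / 62.4 = 146.54 ft.
Total head at PZ-7: h = z + ψ = 984.51 + 146.54 = 1131.05 ft.
Total head at PZ-10: h = 1109.33 ft (water level in the piezometer is the total head).
Head difference: h(PZ-7) − h(PZ-10) = 1131.05 − 1109.33 = 21.72 ft.
Hydraulic gradient: i = |Δh| / L = 21.72 / 4916 = 0.00442.

i ≈ 0.00442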